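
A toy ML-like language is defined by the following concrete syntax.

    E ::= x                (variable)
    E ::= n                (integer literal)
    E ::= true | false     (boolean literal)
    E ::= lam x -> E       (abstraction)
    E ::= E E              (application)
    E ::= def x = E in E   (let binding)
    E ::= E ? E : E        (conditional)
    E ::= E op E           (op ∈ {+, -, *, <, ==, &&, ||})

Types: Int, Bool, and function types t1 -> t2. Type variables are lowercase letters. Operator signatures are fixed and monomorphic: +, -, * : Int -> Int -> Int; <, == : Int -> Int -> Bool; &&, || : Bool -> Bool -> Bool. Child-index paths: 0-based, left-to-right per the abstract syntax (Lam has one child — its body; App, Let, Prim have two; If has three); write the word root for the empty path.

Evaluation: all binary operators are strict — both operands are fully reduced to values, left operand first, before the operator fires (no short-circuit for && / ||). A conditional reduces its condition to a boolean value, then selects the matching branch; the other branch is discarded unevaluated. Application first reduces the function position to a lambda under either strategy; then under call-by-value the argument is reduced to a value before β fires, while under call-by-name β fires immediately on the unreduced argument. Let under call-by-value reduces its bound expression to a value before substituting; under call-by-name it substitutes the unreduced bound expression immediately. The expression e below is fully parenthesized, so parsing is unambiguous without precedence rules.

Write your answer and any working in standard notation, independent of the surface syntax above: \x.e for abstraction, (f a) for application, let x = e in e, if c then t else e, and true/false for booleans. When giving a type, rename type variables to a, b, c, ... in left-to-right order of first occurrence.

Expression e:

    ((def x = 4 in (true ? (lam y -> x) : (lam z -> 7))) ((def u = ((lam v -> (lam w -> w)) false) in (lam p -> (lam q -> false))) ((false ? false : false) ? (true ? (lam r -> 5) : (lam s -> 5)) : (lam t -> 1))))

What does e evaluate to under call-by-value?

Trace:
step 0: ((let x = 4 in (if true then (\y.x) else (\z.7))) ((let u = ((\v.(\w.w)) false) in (\p.(\q.false))) (if (if false then false else false) then (if true then (\r.5) else (\s.5)) else (\t.1))))
step 1: [let@0] ((if true then (\y.4) else (\z.7)) ((let u = ((\v.(\w.w)) false) in (\p.(\q.false))) (if (if false then false else false) then (if true then (\r.5) else (\s.5)) else (\t.1))))
step 2: [if@0] ((\y.4) ((let u = ((\v.(\w.w)) false) in (\p.(\q.false))) (if (if false then false else false) then (if true then (\r.5) else (\s.5)) else (\t.1))))
step 3: [beta@1.0.0] ((\y.4) ((let u = (\w.w) in (\p.(\q.false))) (if (if false then false else false) then (if true then (\r.5) else (\s.5)) else (\t.1))))
step 4: [let@1.0] ((\y.4) ((\p.(\q.false)) (if (if false then false else false) then (if true then (\r.5) else (\s.5)) else (\t.1))))
step 5: [if@1.1.0] ((\y.4) ((\p.(\q.false)) (if false then (if true then (\r.5) else (\s.5)) else (\t.1))))
step 6: [if@1.1] ((\y.4) ((\p.(\q.false)) (\t.1)))
step 7: [beta@1] ((\y.4) (\q.false))
step 8: [beta@root] 4

Answer: 4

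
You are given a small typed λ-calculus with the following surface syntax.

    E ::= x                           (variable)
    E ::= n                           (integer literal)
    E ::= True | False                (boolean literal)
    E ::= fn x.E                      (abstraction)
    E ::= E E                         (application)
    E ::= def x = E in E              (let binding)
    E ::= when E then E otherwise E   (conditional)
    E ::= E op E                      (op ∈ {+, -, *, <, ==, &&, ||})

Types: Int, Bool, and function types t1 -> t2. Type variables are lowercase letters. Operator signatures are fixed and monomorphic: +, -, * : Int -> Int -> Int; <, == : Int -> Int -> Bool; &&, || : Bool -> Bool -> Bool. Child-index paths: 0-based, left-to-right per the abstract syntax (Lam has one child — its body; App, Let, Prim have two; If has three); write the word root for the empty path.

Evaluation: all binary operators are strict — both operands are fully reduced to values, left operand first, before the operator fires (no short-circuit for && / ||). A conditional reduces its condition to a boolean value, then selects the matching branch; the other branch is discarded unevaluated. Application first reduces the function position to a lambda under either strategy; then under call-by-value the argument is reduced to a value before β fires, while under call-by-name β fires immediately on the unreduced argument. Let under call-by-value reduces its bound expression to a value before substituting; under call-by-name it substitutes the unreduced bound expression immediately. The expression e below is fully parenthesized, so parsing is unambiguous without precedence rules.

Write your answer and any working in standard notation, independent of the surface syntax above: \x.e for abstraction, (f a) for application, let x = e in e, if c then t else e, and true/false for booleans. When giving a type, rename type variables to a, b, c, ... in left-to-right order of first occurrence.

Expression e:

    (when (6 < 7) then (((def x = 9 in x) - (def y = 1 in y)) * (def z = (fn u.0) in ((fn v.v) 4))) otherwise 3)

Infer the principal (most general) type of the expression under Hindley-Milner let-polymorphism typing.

Answer: Int

Derivation:
  unify Int ~ Int
  unify Int ~ Int
  unify Bool ~ Bool
let x : Int
x : Int
  unify Int ~ Int
let y : Int
y : Int
  unify Int ~ Int
  unify Int ~ Int
\u._ : a -> Int
let z : forall. a -> Int
v : b
\v._ : b -> b
  unify b -> b ~ Int -> c
  unify b ~ Int
  unify Int ~ c
_ _ : Int
  unify Int ~ Int
  unify Int ~ Int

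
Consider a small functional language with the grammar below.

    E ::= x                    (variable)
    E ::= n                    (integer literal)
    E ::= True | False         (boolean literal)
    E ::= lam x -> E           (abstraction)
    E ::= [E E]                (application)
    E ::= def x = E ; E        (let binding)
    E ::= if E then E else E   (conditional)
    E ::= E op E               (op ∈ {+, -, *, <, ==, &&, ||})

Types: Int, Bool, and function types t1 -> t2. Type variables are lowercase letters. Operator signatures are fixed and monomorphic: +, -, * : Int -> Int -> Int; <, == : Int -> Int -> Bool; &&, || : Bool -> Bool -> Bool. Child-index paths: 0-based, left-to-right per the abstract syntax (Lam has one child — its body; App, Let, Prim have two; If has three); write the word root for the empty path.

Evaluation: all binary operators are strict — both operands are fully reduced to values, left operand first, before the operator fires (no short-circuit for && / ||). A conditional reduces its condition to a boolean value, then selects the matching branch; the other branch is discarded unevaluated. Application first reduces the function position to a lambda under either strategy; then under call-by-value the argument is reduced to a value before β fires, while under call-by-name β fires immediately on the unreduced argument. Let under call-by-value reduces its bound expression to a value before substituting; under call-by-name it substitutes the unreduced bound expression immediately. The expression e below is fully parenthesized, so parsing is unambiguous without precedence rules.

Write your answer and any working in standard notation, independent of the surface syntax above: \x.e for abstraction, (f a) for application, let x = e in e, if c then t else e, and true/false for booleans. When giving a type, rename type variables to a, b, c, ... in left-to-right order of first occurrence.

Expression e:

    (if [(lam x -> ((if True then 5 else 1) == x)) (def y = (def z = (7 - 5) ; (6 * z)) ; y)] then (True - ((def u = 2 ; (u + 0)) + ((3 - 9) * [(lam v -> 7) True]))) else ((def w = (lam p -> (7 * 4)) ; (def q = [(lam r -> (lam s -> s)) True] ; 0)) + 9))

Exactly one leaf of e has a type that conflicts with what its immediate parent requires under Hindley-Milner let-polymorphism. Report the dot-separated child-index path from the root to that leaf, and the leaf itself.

Answer: 1.0 : true

Working:
  unify Bool ~ Bool
  unify Int ~ Int
  unify Int ~ Int
x : a
  unify a ~ Int
\x._ : Int -> Bool
  unify Int ~ Int
  unify Int ~ Int
let z : Int
  unify Int ~ Int
z : Int
  unify Int ~ Int
let y : Int
y : Int
  unify Int -> Bool ~ Int -> b
  unify Int ~ Int
  unify Bool ~ b
_ _ : Bool
  unify Bool ~ Bool
  unify Bool ~ Int
  FAIL: mismatch Bool ~ Int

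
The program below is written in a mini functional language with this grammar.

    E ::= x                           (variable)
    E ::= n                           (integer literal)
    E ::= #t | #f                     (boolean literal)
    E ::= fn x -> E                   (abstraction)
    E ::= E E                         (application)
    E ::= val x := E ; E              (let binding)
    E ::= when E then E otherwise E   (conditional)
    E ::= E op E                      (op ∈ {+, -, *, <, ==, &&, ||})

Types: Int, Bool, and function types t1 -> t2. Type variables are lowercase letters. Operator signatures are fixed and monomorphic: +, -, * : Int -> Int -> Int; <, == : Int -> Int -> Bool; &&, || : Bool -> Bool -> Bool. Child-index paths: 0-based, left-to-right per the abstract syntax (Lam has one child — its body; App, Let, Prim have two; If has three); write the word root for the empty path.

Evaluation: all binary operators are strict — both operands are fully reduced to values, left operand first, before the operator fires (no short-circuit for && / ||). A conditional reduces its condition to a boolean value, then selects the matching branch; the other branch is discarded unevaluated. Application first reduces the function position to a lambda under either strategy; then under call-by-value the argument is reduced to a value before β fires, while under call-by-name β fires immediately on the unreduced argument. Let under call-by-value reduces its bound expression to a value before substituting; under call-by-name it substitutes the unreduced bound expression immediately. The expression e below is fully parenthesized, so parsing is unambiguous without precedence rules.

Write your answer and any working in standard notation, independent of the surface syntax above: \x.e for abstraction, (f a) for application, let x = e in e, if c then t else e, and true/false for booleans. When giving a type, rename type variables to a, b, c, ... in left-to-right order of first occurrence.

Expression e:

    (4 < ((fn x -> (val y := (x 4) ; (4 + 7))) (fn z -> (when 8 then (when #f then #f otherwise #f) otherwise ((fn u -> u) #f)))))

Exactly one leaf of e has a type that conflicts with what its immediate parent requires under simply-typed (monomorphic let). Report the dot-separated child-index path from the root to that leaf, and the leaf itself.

Trace:
  unify Int ~ Int
x : a
  unify a ~ Int -> b
_ _ : b
let y : b
  unify Int ~ Int
  unify Int ~ Int
\x._ : (Int -> b) -> Int
  unify Int ~ Bool
  FAIL: mismatch Int ~ Bool

Answer: 1.1.0.0 : 8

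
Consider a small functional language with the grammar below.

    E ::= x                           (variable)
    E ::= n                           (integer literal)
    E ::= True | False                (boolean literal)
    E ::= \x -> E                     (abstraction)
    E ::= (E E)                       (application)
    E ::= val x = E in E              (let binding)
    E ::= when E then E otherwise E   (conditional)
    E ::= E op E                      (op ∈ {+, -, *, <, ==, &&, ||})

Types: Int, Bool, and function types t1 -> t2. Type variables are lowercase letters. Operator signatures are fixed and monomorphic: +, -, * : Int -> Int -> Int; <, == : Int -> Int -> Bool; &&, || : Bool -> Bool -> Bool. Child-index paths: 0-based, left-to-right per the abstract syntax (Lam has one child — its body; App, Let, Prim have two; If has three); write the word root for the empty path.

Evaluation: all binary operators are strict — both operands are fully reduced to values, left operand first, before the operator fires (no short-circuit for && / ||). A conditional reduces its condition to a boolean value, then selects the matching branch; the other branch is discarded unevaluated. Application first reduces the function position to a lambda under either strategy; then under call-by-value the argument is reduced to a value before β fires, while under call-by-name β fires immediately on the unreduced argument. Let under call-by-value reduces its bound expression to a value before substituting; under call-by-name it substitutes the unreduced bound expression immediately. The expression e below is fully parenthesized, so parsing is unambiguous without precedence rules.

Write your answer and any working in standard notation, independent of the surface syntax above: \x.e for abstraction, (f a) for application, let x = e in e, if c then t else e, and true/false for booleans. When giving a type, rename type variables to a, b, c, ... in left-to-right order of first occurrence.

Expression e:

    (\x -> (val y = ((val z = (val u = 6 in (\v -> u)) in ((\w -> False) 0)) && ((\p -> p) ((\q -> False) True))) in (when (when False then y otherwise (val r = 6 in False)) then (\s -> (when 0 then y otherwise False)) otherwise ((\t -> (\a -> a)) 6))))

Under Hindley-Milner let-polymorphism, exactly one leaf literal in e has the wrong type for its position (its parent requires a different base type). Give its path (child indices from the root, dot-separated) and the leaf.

Answer: 0.1.1.0.0 : 0

Working:
let u : Int
u : Int
\v._ : b -> Int
let z : forall. b -> Int
\w._ : c -> Bool
  unify c -> Bool ~ Int -> d
  unify c ~ Int
  unify Bool ~ d
_ _ : Bool
  unify Bool ~ Bool
p : e
\p._ : e -> e
\q._ : f -> Bool
  unify f -> Bool ~ Bool -> g
  unify f ~ Bool
  unify Bool ~ g
_ _ : Bool
  unify e -> e ~ Bool -> h
  unify e ~ Bool
  unify Bool ~ h
_ _ : Bool
  unify Bool ~ Bool
let y : Bool
  unify Bool ~ Bool
y : Bool
let r : Int
  unify Bool ~ Bool
  unify Bool ~ Bool
  unify Int ~ Bool
  FAIL: mismatch Int ~ Bool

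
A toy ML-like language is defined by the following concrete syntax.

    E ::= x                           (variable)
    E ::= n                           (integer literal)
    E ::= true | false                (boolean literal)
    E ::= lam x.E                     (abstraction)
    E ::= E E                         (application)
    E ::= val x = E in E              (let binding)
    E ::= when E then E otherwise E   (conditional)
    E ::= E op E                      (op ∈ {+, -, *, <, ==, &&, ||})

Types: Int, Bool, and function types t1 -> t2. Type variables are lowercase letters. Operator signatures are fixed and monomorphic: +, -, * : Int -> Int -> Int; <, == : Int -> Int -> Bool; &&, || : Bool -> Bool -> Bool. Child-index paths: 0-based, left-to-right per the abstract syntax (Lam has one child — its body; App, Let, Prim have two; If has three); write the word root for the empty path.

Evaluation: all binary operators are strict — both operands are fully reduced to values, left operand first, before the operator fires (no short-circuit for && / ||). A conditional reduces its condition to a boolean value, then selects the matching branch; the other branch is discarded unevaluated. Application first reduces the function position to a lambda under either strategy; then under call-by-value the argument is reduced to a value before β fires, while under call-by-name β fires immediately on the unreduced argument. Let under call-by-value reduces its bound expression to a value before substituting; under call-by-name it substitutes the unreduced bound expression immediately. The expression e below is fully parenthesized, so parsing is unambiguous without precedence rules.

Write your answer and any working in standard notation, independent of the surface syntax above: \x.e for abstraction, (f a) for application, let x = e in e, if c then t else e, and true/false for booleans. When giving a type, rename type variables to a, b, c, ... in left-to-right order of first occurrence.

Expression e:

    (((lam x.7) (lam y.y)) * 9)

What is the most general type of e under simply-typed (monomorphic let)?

Derivation:
\x._ : a -> Int
y : b
\y._ : b -> b
  unify a -> Int ~ (b -> b) -> c
  unify a ~ b -> b
  unify Int ~ c
_ _ : Int
  unify Int ~ Int
  unify Int ~ Int

Answer: Int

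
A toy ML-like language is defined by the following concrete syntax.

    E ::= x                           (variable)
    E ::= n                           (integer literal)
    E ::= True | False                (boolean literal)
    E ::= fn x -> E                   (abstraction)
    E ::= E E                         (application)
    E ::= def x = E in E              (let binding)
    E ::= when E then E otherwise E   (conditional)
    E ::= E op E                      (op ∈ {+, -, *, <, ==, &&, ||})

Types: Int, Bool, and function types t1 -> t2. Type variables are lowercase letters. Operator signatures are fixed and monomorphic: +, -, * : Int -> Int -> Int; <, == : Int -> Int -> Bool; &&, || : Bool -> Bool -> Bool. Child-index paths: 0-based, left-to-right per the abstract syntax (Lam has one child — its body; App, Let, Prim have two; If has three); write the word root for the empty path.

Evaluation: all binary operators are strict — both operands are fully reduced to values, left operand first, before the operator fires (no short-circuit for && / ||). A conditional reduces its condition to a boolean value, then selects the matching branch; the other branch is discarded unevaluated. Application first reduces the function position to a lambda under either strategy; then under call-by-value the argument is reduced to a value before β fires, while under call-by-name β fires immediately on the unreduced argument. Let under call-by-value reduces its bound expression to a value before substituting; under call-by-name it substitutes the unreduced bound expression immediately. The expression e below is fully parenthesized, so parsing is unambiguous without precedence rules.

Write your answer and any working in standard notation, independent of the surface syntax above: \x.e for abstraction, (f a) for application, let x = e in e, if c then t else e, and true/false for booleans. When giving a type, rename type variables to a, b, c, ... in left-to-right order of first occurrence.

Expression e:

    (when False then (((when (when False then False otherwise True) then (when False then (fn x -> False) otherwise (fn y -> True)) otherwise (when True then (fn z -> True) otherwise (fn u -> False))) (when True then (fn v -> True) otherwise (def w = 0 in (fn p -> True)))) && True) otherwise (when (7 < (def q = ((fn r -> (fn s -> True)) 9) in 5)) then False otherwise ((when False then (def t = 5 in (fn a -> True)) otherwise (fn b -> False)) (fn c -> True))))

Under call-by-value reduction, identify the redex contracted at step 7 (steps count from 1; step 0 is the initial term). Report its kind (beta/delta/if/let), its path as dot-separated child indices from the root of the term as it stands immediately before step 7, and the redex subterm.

Derivation:
step 0: (if false then (((if (if false then false else true) then (if false then (\x.false) else (\y.true)) else (if true then (\z.true) else (\u.false))) (if true then (\v.true) else (let w = 0 in (\p.true)))) && true) else (if (7 < (let q = ((\r.(\s.true)) 9) in 5)) then false else ((if false then (let t = 5 in (\a.true)) else (\b.false)) (\c.true))))
step 1: [if@root] (if (7 < (let q = ((\r.(\s.true)) 9) in 5)) then false else ((if false then (let t = 5 in (\a.true)) else (\b.false)) (\c.true)))
step 2: [beta@0.1.0] (if (7 < (let q = (\s.true) in 5)) then false else ((if false then (let t = 5 in (\a.true)) else (\b.false)) (\c.true)))
step 3: [let@0.1] (if (7 < 5) then false else ((if false then (let t = 5 in (\a.true)) else (\b.false)) (\c.true)))
step 4: [delta@0] (if false then false else ((if false then (let t = 5 in (\a.true)) else (\b.false)) (\c.true)))
step 5: [if@root] ((if false then (let t = 5 in (\a.true)) else (\b.false)) (\c.true))
step 6: [if@0] ((\b.false) (\c.true))
step 7: [beta@root] false

Answer: beta at root : ((\b.false) (\c.true))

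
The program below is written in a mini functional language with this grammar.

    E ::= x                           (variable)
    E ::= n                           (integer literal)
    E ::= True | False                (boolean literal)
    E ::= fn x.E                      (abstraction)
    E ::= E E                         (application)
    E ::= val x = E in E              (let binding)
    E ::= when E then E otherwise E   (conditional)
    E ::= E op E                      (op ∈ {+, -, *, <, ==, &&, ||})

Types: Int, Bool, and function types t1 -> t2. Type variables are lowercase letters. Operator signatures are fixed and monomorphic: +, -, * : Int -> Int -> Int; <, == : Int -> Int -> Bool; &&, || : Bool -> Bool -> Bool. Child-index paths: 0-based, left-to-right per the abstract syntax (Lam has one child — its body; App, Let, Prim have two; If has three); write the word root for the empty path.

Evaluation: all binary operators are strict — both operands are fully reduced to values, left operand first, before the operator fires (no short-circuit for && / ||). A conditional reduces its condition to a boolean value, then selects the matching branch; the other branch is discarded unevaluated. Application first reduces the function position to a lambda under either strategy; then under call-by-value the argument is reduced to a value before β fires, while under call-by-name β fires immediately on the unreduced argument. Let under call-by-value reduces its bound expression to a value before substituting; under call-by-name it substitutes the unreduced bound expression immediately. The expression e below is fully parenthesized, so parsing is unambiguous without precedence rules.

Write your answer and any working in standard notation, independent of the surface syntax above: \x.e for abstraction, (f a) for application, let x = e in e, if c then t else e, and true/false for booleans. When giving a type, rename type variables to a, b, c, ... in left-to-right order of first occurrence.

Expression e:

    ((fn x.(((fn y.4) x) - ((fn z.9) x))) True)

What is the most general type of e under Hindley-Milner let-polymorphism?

Working:
\y._ : b -> Int
x : a
  unify b -> Int ~ a -> c
  unify b ~ a
  unify Int ~ c
_ _ : Int
  unify Int ~ Int
\z._ : d -> Int
x : a
  unify d -> Int ~ a -> e
  unify d ~ a
  unify Int ~ e
_ _ : Int
  unify Int ~ Int
\x._ : a -> Int
  unify a -> Int ~ Bool -> f
  unify a ~ Bool
  unify Int ~ f
_ _ : Int

Answer: Int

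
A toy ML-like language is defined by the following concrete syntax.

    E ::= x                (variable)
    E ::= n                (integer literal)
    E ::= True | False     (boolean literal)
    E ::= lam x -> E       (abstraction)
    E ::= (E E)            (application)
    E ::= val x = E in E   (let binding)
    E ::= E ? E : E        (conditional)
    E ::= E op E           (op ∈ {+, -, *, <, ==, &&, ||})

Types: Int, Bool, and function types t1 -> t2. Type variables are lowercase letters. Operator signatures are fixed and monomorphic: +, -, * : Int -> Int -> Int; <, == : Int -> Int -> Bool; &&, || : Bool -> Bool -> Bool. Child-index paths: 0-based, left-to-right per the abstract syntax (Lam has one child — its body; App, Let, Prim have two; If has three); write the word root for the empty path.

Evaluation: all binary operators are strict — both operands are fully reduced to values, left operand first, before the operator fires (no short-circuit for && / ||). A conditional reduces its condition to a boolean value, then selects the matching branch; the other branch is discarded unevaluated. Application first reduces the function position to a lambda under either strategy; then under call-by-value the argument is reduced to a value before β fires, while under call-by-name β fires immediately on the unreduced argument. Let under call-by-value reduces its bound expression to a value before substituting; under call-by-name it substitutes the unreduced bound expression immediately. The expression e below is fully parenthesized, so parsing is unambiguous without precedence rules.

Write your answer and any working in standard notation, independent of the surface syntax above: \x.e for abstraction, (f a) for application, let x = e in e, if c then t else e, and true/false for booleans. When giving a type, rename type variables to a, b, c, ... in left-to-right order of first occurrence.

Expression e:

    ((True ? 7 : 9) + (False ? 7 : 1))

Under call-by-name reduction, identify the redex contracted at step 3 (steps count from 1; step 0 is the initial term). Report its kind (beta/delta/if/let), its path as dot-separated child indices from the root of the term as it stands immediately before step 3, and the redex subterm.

Trace:
step 0: ((if true then 7 else 9) + (if false then 7 else 1))
step 1: [if@0] (7 + (if false then 7 else 1))
step 2: [if@1] (7 + 1)
step 3: [delta@root] 8

Answer: delta at root : (7 + 1)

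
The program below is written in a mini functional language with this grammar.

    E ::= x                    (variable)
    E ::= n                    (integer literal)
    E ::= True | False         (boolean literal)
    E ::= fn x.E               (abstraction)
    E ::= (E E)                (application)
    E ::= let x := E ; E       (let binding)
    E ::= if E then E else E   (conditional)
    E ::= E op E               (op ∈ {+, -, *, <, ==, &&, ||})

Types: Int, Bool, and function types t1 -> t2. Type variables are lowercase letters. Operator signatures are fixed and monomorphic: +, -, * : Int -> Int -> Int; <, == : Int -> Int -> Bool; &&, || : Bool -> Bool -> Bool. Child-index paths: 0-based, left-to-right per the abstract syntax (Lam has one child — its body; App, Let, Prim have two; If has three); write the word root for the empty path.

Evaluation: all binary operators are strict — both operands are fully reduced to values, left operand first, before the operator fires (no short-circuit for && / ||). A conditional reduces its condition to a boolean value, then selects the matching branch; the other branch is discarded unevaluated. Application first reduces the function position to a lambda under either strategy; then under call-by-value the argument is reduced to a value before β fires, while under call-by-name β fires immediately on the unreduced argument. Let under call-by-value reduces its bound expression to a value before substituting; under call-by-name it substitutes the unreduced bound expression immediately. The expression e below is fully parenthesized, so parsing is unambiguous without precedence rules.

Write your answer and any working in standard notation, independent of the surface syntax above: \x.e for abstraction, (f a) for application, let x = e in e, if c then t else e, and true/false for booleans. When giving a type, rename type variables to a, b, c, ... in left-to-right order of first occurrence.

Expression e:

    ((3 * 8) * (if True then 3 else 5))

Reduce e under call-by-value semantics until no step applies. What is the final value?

Working:
step 0: ((3 * 8) * (if true then 3 else 5))
step 1: [delta@0] (24 * (if true then 3 else 5))
step 2: [if@1] (24 * 3)
step 3: [delta@root] 72

Answer: 72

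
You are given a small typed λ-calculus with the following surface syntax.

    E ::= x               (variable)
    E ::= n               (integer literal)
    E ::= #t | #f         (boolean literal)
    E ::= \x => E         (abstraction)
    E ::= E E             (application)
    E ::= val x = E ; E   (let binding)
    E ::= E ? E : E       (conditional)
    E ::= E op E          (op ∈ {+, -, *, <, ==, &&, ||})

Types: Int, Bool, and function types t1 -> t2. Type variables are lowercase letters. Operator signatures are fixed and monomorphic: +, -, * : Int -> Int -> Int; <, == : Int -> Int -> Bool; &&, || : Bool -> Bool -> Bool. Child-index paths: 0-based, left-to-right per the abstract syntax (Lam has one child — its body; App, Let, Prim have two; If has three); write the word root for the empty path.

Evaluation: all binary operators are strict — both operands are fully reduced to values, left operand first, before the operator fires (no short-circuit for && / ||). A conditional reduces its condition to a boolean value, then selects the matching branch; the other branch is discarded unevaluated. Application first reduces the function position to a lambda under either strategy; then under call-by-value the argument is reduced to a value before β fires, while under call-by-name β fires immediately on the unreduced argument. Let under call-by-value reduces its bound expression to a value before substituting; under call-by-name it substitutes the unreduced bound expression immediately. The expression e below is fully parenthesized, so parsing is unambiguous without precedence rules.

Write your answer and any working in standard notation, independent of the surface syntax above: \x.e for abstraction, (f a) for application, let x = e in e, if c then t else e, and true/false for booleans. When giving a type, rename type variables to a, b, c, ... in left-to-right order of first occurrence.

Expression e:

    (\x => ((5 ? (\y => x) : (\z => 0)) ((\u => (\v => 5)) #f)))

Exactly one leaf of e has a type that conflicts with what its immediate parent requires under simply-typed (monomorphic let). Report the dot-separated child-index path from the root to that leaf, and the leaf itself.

Trace:
  unify Int ~ Bool
  FAIL: mismatch Int ~ Bool

Answer: 0.0.0 : 5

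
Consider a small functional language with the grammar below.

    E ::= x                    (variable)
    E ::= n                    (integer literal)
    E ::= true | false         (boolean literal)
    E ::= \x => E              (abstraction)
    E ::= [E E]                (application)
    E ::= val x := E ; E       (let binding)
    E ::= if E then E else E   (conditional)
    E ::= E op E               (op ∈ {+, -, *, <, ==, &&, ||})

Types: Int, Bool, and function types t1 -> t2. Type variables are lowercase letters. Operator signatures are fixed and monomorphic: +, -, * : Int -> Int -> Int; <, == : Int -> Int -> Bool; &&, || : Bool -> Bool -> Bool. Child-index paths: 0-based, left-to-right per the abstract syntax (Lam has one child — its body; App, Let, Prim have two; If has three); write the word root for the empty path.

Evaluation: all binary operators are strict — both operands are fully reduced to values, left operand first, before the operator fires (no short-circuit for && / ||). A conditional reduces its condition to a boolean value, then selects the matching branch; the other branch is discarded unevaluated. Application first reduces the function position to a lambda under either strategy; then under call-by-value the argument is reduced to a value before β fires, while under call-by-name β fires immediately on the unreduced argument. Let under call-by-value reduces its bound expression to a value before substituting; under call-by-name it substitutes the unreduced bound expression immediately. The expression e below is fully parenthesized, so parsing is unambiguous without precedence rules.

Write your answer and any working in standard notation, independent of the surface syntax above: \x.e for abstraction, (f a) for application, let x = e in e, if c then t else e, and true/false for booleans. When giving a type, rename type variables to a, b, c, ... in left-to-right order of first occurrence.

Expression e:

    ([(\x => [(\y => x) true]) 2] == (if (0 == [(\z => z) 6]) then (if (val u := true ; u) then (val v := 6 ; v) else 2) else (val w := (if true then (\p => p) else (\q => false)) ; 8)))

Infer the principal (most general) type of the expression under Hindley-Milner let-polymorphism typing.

Answer: Bool

Derivation:
x : a
\y._ : b -> a
  unify b -> a ~ Bool -> c
  unify b ~ Bool
  unify a ~ c
_ _ : c
\x._ : c -> c
  unify c -> c ~ Int -> d
  unify c ~ Int
  unify Int ~ d
_ _ : Int
  unify Int ~ Int
  unify Int ~ Int
z : e
\z._ : e -> e
  unify e -> e ~ Int -> f
  unify e ~ Int
  unify Int ~ f
_ _ : Int
  unify Int ~ Int
  unify Bool ~ Bool
let u : Bool
u : Bool
  unify Bool ~ Bool
let v : Int
v : Int
  unify Int ~ Int
  unify Bool ~ Bool
p : g
\p._ : g -> g
\q._ : h -> Bool
  unify g -> g ~ h -> Bool
  unify g ~ h
  unify h ~ Bool
let w : Bool -> Bool
  unify Int ~ Int
  unify Int ~ Int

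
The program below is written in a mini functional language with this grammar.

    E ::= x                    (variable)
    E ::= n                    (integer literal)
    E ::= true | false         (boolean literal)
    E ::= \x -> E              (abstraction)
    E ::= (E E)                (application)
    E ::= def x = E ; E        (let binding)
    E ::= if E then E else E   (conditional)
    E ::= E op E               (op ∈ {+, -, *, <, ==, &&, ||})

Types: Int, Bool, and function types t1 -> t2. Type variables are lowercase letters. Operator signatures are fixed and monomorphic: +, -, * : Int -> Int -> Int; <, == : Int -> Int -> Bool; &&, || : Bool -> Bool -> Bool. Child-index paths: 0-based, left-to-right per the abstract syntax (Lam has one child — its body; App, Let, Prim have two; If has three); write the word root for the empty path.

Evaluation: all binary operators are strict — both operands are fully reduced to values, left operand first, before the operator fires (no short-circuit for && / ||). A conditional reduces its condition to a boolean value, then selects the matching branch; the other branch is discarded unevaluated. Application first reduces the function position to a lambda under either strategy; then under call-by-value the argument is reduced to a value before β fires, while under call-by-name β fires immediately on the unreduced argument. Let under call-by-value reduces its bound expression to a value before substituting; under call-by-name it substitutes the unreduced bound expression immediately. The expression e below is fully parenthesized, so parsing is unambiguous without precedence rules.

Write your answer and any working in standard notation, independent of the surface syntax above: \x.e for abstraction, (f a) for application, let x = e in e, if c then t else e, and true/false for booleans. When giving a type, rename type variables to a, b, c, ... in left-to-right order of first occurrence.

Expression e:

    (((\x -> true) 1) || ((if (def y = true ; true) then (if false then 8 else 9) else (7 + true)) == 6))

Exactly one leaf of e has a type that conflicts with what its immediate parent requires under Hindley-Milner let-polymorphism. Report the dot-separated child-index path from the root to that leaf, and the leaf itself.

Derivation:
\x._ : a -> Bool
  unify a -> Bool ~ Int -> b
  unify a ~ Int
  unify Bool ~ b
_ _ : Bool
  unify Bool ~ Bool
let y : Bool
  unify Bool ~ Bool
  unify Bool ~ Bool
  unify Int ~ Int
  unify Int ~ Int
  unify Bool ~ Int
  FAIL: mismatch Bool ~ Int

Answer: 1.0.2.1 : true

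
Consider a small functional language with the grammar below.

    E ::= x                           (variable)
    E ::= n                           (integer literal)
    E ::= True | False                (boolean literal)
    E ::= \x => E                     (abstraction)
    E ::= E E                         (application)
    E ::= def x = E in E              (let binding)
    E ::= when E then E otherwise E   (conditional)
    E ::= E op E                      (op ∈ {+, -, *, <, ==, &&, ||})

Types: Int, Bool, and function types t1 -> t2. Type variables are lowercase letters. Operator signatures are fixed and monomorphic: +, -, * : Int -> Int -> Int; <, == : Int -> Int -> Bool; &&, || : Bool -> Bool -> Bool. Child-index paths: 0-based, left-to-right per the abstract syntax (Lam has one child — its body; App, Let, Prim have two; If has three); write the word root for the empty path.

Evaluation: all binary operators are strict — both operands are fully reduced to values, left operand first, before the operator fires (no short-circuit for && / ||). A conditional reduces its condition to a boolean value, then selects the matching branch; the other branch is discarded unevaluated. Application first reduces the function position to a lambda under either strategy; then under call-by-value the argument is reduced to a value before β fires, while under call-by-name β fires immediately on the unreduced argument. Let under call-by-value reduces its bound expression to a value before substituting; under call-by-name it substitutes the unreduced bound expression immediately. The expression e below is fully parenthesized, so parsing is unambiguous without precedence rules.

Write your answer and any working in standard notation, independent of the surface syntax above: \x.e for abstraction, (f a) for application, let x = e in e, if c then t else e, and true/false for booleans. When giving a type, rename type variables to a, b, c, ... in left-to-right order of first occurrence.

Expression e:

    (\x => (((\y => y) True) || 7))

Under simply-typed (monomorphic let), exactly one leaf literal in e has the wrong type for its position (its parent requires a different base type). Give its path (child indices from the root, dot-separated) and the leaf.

Trace:
y : b
\y._ : b -> b
  unify b -> b ~ Bool -> c
  unify b ~ Bool
  unify Bool ~ c
_ _ : Bool
  unify Bool ~ Bool
  unify Int ~ Bool
  FAIL: mismatch Int ~ Bool

Answer: 0.1 : 7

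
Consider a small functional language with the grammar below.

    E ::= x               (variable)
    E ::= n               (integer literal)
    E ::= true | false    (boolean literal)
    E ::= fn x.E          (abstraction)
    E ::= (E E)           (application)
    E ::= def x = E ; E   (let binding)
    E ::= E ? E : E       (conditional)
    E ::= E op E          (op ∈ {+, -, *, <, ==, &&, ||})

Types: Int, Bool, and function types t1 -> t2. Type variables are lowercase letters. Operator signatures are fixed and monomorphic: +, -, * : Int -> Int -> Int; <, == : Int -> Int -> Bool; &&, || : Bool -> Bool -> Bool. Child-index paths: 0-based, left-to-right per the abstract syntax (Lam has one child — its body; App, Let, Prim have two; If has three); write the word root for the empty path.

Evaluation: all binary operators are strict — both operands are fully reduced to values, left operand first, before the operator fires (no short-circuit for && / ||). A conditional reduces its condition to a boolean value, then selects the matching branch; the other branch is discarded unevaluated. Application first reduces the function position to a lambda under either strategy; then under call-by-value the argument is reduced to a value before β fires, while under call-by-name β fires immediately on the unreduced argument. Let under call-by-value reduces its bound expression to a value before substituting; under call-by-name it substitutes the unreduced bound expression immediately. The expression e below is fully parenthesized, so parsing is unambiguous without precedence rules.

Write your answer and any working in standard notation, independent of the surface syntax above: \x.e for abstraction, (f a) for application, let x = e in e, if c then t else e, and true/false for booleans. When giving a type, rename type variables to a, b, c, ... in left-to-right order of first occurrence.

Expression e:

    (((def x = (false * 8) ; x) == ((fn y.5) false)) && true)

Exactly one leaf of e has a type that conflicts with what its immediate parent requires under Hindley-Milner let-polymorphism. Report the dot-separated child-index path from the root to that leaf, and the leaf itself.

Working:
  unify Bool ~ Int
  FAIL: mismatch Bool ~ Int

Answer: 0.0.0.0 : false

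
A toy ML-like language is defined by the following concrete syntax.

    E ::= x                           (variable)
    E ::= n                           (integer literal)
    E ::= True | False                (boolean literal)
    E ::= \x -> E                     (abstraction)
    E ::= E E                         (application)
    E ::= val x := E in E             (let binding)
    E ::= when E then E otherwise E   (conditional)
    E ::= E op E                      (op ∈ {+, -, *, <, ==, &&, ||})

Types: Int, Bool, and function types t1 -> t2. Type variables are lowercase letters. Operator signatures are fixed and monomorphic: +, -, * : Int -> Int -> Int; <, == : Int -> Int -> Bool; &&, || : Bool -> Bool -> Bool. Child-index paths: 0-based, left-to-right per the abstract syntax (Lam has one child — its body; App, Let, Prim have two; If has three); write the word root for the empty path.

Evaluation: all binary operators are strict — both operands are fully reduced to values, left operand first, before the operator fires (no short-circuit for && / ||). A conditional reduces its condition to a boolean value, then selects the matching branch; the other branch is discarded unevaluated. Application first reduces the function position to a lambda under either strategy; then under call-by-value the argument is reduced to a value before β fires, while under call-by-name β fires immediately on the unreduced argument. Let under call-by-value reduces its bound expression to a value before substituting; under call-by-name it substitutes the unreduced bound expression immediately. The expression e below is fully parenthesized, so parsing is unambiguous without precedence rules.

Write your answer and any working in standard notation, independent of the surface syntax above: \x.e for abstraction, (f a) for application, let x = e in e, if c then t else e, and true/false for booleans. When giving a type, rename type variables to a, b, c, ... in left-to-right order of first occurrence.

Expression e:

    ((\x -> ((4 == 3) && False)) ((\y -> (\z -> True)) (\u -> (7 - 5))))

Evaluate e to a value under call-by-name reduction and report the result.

Answer: false

Trace:
step 0: ((\x.((4 == 3) && false)) ((\y.(\z.true)) (\u.(7 - 5))))
step 1: [beta@root] ((4 == 3) && false)
step 2: [delta@0] (false && false)
step 3: [delta@root] false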